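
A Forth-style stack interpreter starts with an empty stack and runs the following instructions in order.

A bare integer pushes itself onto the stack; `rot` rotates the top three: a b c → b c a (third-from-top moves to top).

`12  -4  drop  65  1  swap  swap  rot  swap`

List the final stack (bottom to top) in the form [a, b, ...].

12    [12]
-4    [12, -4]
drop  [12]
65    [12, 65]
1     [12, 65, 1]
swap  [12, 1, 65]
swap  [12, 65, 1]
rot   [65, 1, 12]
swap  [65, 12, 1]

[65, 12, 1]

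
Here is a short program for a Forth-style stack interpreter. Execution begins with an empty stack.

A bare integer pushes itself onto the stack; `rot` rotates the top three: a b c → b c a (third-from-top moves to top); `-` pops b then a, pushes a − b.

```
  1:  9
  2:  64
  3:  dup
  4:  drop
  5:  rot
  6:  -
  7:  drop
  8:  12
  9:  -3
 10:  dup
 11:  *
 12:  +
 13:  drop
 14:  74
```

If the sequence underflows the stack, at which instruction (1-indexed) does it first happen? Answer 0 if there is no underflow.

5

9    -> [9]
64   -> [9, 64]
dup  -> [9, 64, 64]
drop -> [9, 64]
rot  — needs 3 operands, stack has 2 → underflow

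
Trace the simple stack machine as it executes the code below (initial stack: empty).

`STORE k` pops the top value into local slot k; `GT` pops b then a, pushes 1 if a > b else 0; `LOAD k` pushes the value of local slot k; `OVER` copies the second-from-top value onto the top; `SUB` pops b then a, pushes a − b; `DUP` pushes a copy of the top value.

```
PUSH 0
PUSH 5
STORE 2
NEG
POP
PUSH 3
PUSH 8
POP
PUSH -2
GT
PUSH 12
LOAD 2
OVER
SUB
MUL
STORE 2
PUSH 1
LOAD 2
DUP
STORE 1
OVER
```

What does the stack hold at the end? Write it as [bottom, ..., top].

[1, 1, -84, 1]

PUSH 0  -> [0]
PUSH 5  -> [0, 5]
STORE 2 -> [0]
NEG     -> [0]
POP     -> []
PUSH 3  -> [3]
PUSH 8  -> [3, 8]
POP     -> [3]
PUSH -2 -> [3, -2]
GT      -> [1]
PUSH 12 -> [1, 12]
LOAD 2  -> [1, 12, 5]
OVER    -> [1, 12, 5, 12]
SUB     -> [1, 12, -7]
MUL     -> [1, -84]
STORE 2 -> [1]
PUSH 1  -> [1, 1]
LOAD 2  -> [1, 1, -84]
DUP     -> [1, 1, -84, -84]
STORE 1 -> [1, 1, -84]
OVER    -> [1, 1, -84, 1]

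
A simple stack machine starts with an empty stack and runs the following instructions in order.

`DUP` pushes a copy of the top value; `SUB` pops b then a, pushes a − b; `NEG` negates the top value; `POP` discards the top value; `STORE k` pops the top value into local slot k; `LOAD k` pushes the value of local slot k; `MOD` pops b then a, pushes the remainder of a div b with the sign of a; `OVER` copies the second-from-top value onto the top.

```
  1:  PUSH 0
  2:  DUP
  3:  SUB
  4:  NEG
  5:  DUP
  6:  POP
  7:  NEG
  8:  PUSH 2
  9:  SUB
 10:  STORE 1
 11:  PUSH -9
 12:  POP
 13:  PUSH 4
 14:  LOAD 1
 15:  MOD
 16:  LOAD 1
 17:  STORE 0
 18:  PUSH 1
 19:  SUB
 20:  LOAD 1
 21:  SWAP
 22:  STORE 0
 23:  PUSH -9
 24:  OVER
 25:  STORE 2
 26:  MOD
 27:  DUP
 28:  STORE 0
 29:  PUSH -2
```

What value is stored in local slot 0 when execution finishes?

-2

PUSH 0  : [0]
DUP     : [0, 0]
SUB     : [0]
NEG     : [0]
DUP     : [0, 0]
POP     : [0]
NEG     : [0]
PUSH 2  : [0, 2]
SUB     : [-2]
STORE 1 : []
PUSH -9 : [-9]
POP     : []
PUSH 4  : [4]
LOAD 1  : [4, -2]
MOD     : [0]
LOAD 1  : [0, -2]
STORE 0 : [0]
PUSH 1  : [0, 1]
SUB     : [-1]
LOAD 1  : [-1, -2]
SWAP    : [-2, -1]
STORE 0 : [-2]
PUSH -9 : [-2, -9]
OVER    : [-2, -9, -2]
STORE 2 : [-2, -9]
MOD     : [-2]
DUP     : [-2, -2]
STORE 0 : [-2]
PUSH -2 : [-2, -2]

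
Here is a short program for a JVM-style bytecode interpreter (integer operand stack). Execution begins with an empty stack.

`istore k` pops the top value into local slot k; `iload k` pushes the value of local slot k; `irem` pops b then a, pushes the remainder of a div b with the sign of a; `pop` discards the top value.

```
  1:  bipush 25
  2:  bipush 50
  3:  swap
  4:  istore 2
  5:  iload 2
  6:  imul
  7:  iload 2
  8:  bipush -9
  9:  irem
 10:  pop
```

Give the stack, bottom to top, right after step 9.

bipush 25 -> [25]
bipush 50 -> [25, 50]
swap      -> [50, 25]
istore 2  -> [50]
iload 2   -> [50, 25]
imul      -> [1250]
iload 2   -> [1250, 25]
bipush -9 -> [1250, 25, -9]
irem      -> [1250, 7]

[1250, 7]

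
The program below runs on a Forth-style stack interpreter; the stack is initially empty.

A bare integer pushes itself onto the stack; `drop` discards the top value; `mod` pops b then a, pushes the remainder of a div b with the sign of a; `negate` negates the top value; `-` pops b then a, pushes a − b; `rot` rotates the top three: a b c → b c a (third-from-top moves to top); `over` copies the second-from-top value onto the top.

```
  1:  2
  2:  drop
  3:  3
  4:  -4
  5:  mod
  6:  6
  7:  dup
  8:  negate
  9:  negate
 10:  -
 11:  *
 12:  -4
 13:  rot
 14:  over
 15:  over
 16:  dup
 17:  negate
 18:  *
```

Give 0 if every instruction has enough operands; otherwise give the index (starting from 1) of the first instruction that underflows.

2       2
drop    (empty)
3       3
-4      3 -4
mod     3
6       3 6
dup     3 6 6
negate  3 6 -6
negate  3 6 6
-       3 0
*       0
-4      0 -4
rot  — needs 3 operands, stack has 2 → underflow

13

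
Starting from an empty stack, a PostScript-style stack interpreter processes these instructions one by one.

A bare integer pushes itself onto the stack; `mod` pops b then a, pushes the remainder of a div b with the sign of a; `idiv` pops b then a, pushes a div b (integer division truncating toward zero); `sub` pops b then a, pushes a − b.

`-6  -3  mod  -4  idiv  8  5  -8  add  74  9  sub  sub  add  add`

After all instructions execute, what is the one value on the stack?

-60

-6   → -6
-3   → -6 -3
mod  → 0
-4   → 0 -4
idiv → 0
8    → 0 8
5    → 0 8 5
-8   → 0 8 5 -8
add  → 0 8 -3
74   → 0 8 -3 74
9    → 0 8 -3 74 9
sub  → 0 8 -3 65
sub  → 0 8 -68
add  → 0 -60
add  → -60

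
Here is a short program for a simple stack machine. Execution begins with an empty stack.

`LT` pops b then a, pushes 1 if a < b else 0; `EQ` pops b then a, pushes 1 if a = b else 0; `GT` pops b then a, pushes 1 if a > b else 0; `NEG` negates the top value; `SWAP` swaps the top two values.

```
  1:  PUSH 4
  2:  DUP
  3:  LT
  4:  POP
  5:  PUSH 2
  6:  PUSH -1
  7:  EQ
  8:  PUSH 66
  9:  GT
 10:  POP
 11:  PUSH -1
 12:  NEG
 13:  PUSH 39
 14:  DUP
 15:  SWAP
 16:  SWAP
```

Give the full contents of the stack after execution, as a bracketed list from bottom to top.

PUSH 4   [4]
DUP      [4, 4]
LT       [0]
POP      []
PUSH 2   [2]
PUSH -1  [2, -1]
EQ       [0]
PUSH 66  [0, 66]
GT       [0]
POP      []
PUSH -1  [-1]
NEG      [1]
PUSH 39  [1, 39]
DUP      [1, 39, 39]
SWAP     [1, 39, 39]
SWAP     [1, 39, 39]

[1, 39, 39]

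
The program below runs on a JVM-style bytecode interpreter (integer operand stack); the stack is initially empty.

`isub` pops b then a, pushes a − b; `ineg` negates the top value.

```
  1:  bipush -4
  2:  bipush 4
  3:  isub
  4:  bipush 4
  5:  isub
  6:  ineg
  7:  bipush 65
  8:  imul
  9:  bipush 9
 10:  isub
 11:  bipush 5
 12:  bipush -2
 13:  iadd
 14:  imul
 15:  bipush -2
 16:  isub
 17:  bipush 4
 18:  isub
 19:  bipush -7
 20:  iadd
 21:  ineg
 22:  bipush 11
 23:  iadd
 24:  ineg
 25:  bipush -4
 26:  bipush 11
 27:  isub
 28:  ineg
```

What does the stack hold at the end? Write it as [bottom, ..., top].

[2293, 15]

bipush -4 : -4
bipush 4  : -4 4
isub      : -8
bipush 4  : -8 4
isub      : -12
ineg      : 12
bipush 65 : 12 65
imul      : 780
bipush 9  : 780 9
isub      : 771
bipush 5  : 771 5
bipush -2 : 771 5 -2
iadd      : 771 3
imul      : 2313
bipush -2 : 2313 -2
isub      : 2315
bipush 4  : 2315 4
isub      : 2311
bipush -7 : 2311 -7
iadd      : 2304
ineg      : -2304
bipush 11 : -2304 11
iadd      : -2293
ineg      : 2293
bipush -4 : 2293 -4
bipush 11 : 2293 -4 11
isub      : 2293 -15
ineg      : 2293 15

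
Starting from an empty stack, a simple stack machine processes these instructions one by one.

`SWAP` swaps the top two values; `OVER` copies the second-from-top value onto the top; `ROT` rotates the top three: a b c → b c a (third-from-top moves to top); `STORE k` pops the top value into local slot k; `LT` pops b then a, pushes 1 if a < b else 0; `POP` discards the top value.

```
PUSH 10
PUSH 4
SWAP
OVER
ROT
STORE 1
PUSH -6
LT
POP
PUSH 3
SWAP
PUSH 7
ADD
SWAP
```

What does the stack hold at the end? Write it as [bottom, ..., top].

PUSH 10 : 10
PUSH 4  : 10 4
SWAP    : 4 10
OVER    : 4 10 4
ROT     : 10 4 4
STORE 1 : 10 4
PUSH -6 : 10 4 -6
LT      : 10 0
POP     : 10
PUSH 3  : 10 3
SWAP    : 3 10
PUSH 7  : 3 10 7
ADD     : 3 17
SWAP    : 17 3

[17, 3]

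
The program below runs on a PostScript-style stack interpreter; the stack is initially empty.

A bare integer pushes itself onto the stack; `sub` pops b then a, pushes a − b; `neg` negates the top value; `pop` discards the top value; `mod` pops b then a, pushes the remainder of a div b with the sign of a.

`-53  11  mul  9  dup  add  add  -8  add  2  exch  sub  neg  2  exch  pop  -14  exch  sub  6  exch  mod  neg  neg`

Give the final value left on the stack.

6

-53  -> [-53]
11   -> [-53, 11]
mul  -> [-583]
9    -> [-583, 9]
dup  -> [-583, 9, 9]
add  -> [-583, 18]
add  -> [-565]
-8   -> [-565, -8]
add  -> [-573]
2    -> [-573, 2]
exch -> [2, -573]
sub  -> [575]
neg  -> [-575]
2    -> [-575, 2]
exch -> [2, -575]
pop  -> [2]
-14  -> [2, -14]
exch -> [-14, 2]
sub  -> [-16]
6    -> [-16, 6]
exch -> [6, -16]
mod  -> [6]
neg  -> [-6]
neg  -> [6]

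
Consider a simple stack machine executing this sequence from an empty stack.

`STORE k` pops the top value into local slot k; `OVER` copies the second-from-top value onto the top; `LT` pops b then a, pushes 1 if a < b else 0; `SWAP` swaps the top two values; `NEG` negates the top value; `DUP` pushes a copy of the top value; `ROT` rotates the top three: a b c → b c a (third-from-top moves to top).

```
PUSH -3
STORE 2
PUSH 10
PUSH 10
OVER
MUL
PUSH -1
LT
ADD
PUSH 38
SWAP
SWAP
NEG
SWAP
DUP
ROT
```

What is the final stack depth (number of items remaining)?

3

PUSH -3 → [-3]
STORE 2 → []
PUSH 10 → [10]
PUSH 10 → [10, 10]
OVER    → [10, 10, 10]
MUL     → [10, 100]
PUSH -1 → [10, 100, -1]
LT      → [10, 0]
ADD     → [10]
PUSH 38 → [10, 38]
SWAP    → [38, 10]
SWAP    → [10, 38]
NEG     → [10, -38]
SWAP    → [-38, 10]
DUP     → [-38, 10, 10]
ROT     → [10, 10, -38]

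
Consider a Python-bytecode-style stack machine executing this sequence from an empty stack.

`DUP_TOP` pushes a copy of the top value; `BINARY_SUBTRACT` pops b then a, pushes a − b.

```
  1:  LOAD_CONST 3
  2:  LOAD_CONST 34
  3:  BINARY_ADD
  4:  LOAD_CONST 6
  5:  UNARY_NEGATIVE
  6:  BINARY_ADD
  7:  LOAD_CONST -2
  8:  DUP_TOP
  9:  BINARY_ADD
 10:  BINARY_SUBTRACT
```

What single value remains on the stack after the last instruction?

LOAD_CONST 3    : [3]
LOAD_CONST 34   : [3, 34]
BINARY_ADD      : [37]
LOAD_CONST 6    : [37, 6]
UNARY_NEGATIVE  : [37, -6]
BINARY_ADD      : [31]
LOAD_CONST -2   : [31, -2]
DUP_TOP         : [31, -2, -2]
BINARY_ADD      : [31, -4]
BINARY_SUBTRACT : [35]

35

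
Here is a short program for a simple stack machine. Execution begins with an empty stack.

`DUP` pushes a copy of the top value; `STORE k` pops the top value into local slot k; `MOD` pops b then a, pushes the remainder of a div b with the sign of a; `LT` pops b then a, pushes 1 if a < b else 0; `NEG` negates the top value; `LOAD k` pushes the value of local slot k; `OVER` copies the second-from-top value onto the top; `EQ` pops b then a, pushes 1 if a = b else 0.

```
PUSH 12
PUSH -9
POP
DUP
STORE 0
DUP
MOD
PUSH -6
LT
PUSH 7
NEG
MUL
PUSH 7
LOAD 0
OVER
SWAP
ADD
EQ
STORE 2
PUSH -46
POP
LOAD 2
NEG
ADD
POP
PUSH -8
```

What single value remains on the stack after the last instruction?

-8

PUSH 12  : 12
PUSH -9  : 12 -9
POP      : 12
DUP      : 12 12
STORE 0  : 12
DUP      : 12 12
MOD      : 0
PUSH -6  : 0 -6
LT       : 0
PUSH 7   : 0 7
NEG      : 0 -7
MUL      : 0
PUSH 7   : 0 7
LOAD 0   : 0 7 12
OVER     : 0 7 12 7
SWAP     : 0 7 7 12
ADD      : 0 7 19
EQ       : 0 0
STORE 2  : 0
PUSH -46 : 0 -46
POP      : 0
LOAD 2   : 0 0
NEG      : 0 0
ADD      : 0
POP      : (empty)
PUSH -8  : -8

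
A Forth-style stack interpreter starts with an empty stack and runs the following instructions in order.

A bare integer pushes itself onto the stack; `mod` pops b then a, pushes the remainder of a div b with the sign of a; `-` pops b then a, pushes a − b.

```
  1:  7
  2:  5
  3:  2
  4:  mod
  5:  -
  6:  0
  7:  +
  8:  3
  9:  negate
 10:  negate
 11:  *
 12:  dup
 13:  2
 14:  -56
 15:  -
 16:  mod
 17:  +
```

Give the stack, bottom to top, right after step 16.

7      → [7]
5      → [7, 5]
2      → [7, 5, 2]
mod    → [7, 1]
-      → [6]
0      → [6, 0]
+      → [6]
3      → [6, 3]
negate → [6, -3]
negate → [6, 3]
*      → [18]
dup    → [18, 18]
2      → [18, 18, 2]
-56    → [18, 18, 2, -56]
-      → [18, 18, 58]
mod    → [18, 18]

[18, 18]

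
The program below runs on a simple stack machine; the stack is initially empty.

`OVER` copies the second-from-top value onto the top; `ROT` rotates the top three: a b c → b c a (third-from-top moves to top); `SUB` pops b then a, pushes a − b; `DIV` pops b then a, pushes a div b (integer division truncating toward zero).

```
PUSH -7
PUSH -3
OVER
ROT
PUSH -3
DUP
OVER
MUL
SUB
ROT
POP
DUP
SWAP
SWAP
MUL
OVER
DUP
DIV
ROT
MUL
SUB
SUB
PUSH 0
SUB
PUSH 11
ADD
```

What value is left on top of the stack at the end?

-143

PUSH -7 : [-7]
PUSH -3 : [-7, -3]
OVER    : [-7, -3, -7]
ROT     : [-3, -7, -7]
PUSH -3 : [-3, -7, -7, -3]
DUP     : [-3, -7, -7, -3, -3]
OVER    : [-3, -7, -7, -3, -3, -3]
MUL     : [-3, -7, -7, -3, 9]
SUB     : [-3, -7, -7, -12]
ROT     : [-3, -7, -12, -7]
POP     : [-3, -7, -12]
DUP     : [-3, -7, -12, -12]
SWAP    : [-3, -7, -12, -12]
SWAP    : [-3, -7, -12, -12]
MUL     : [-3, -7, 144]
OVER    : [-3, -7, 144, -7]
DUP     : [-3, -7, 144, -7, -7]
DIV     : [-3, -7, 144, 1]
ROT     : [-3, 144, 1, -7]
MUL     : [-3, 144, -7]
SUB     : [-3, 151]
SUB     : [-154]
PUSH 0  : [-154, 0]
SUB     : [-154]
PUSH 11 : [-154, 11]
ADD     : [-143]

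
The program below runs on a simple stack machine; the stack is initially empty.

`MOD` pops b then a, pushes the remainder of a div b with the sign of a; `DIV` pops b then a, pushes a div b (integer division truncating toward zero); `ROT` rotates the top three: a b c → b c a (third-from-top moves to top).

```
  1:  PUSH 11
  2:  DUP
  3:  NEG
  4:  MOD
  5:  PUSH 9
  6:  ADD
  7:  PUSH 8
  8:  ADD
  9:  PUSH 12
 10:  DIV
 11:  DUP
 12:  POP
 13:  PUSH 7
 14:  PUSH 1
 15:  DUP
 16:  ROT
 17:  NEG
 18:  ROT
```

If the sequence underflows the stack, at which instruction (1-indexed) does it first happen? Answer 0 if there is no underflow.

PUSH 11  [11]
DUP      [11, 11]
NEG      [11, -11]
MOD      [0]
PUSH 9   [0, 9]
ADD      [9]
PUSH 8   [9, 8]
ADD      [17]
PUSH 12  [17, 12]
DIV      [1]
DUP      [1, 1]
POP      [1]
PUSH 7   [1, 7]
PUSH 1   [1, 7, 1]
DUP      [1, 7, 1, 1]
ROT      [1, 1, 1, 7]
NEG      [1, 1, 1, -7]
ROT      [1, 1, -7, 1]

0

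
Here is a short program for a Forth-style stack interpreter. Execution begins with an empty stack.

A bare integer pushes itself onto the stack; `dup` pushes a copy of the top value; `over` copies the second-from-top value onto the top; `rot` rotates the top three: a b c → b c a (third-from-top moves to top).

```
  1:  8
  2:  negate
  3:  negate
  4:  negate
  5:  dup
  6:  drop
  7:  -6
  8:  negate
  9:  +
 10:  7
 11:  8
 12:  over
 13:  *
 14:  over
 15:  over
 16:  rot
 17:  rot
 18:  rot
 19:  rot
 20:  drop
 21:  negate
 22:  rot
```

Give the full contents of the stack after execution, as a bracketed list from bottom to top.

[-2, 7, -56, 7]

8      -> 8
negate -> -8
negate -> 8
negate -> -8
dup    -> -8 -8
drop   -> -8
-6     -> -8 -6
negate -> -8 6
+      -> -2
7      -> -2 7
8      -> -2 7 8
over   -> -2 7 8 7
*      -> -2 7 56
over   -> -2 7 56 7
over   -> -2 7 56 7 56
rot    -> -2 7 7 56 56
rot    -> -2 7 56 56 7
rot    -> -2 7 56 7 56
rot    -> -2 7 7 56 56
drop   -> -2 7 7 56
negate -> -2 7 7 -56
rot    -> -2 7 -56 7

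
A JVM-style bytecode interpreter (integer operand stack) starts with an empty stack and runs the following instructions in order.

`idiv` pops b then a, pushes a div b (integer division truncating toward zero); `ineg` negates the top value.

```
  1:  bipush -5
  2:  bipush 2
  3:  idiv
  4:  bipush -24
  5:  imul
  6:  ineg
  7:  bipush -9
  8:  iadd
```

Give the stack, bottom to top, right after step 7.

[-48, -9]

bipush -5  → [-5]
bipush 2   → [-5, 2]
idiv       → [-2]
bipush -24 → [-2, -24]
imul       → [48]
ineg       → [-48]
bipush -9  → [-48, -9]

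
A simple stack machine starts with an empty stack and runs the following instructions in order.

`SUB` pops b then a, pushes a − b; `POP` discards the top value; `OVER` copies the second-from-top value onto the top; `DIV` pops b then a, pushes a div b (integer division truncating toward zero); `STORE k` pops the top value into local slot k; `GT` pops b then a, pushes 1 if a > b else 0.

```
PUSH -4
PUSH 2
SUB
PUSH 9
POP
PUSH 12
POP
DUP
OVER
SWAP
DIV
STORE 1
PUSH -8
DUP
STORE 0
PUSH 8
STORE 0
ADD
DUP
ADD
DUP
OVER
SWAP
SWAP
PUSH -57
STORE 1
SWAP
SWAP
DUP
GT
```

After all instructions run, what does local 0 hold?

PUSH -4   [-4]
PUSH 2    [-4, 2]
SUB       [-6]
PUSH 9    [-6, 9]
POP       [-6]
PUSH 12   [-6, 12]
POP       [-6]
DUP       [-6, -6]
OVER      [-6, -6, -6]
SWAP      [-6, -6, -6]
DIV       [-6, 1]
STORE 1   [-6]
PUSH -8   [-6, -8]
DUP       [-6, -8, -8]
STORE 0   [-6, -8]
PUSH 8    [-6, -8, 8]
STORE 0   [-6, -8]
ADD       [-14]
DUP       [-14, -14]
ADD       [-28]
DUP       [-28, -28]
OVER      [-28, -28, -28]
SWAP      [-28, -28, -28]
SWAP      [-28, -28, -28]
PUSH -57  [-28, -28, -28, -57]
STORE 1   [-28, -28, -28]
SWAP      [-28, -28, -28]
SWAP      [-28, -28, -28]
DUP       [-28, -28, -28, -28]
GT        [-28, -28, 0]

8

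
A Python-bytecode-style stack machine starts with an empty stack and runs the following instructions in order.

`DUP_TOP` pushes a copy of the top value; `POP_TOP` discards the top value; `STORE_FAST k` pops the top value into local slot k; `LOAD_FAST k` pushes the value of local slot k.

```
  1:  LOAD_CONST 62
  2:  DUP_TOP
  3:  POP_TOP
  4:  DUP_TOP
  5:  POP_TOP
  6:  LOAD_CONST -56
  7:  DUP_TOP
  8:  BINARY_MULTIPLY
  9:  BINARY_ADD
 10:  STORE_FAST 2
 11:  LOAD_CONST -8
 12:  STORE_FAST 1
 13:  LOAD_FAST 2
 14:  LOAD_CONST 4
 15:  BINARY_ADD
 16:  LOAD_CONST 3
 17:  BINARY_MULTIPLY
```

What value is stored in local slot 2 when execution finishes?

LOAD_CONST 62   -> [62]
DUP_TOP         -> [62, 62]
POP_TOP         -> [62]
DUP_TOP         -> [62, 62]
POP_TOP         -> [62]
LOAD_CONST -56  -> [62, -56]
DUP_TOP         -> [62, -56, -56]
BINARY_MULTIPLY -> [62, 3136]
BINARY_ADD      -> [3198]
STORE_FAST 2    -> []
LOAD_CONST -8   -> [-8]
STORE_FAST 1    -> []
LOAD_FAST 2     -> [3198]
LOAD_CONST 4    -> [3198, 4]
BINARY_ADD      -> [3202]
LOAD_CONST 3    -> [3202, 3]
BINARY_MULTIPLY -> [9606]

3198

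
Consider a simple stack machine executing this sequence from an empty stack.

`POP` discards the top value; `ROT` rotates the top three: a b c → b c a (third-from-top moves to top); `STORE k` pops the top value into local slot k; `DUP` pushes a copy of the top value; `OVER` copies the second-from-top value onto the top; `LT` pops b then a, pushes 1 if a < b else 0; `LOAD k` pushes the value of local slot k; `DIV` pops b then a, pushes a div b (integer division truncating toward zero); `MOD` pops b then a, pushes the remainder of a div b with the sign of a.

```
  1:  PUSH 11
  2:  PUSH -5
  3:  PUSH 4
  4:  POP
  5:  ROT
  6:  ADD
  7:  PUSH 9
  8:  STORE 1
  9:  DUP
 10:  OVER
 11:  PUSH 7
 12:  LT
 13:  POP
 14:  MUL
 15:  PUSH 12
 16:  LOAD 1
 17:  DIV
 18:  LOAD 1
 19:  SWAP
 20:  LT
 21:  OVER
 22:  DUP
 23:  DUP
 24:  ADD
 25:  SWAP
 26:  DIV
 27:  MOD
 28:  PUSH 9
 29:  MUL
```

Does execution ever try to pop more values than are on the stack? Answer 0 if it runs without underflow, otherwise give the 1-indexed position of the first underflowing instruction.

PUSH 11 : 11
PUSH -5 : 11 -5
PUSH 4  : 11 -5 4
POP     : 11 -5
ROT  — needs 3 operands, stack has 2 → underflow

5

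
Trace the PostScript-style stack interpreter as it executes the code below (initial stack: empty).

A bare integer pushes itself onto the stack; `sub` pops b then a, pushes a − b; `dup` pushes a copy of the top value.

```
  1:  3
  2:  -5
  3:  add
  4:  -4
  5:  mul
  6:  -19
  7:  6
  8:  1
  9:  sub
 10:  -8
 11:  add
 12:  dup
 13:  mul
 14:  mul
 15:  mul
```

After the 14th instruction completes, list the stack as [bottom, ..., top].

[8, -171]

3   -> 3
-5  -> 3 -5
add -> -2
-4  -> -2 -4
mul -> 8
-19 -> 8 -19
6   -> 8 -19 6
1   -> 8 -19 6 1
sub -> 8 -19 5
-8  -> 8 -19 5 -8
add -> 8 -19 -3
dup -> 8 -19 -3 -3
mul -> 8 -19 9
mul -> 8 -171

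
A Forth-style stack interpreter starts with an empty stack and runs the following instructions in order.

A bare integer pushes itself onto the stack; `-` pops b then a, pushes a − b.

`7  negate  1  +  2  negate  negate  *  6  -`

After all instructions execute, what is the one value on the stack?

7       [7]
negate  [-7]
1       [-7, 1]
+       [-6]
2       [-6, 2]
negate  [-6, -2]
negate  [-6, 2]
*       [-12]
6       [-12, 6]
-       [-18]

-18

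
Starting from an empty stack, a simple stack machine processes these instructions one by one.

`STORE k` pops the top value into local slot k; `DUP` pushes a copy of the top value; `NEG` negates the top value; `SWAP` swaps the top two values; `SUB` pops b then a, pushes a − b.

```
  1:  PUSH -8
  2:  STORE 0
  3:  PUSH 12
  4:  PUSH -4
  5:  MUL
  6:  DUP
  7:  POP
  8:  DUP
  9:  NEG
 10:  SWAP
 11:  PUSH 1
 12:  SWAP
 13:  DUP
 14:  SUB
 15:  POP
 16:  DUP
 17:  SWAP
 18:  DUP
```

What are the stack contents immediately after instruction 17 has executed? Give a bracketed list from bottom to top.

PUSH -8 : [-8]
STORE 0 : []
PUSH 12 : [12]
PUSH -4 : [12, -4]
MUL     : [-48]
DUP     : [-48, -48]
POP     : [-48]
DUP     : [-48, -48]
NEG     : [-48, 48]
SWAP    : [48, -48]
PUSH 1  : [48, -48, 1]
SWAP    : [48, 1, -48]
DUP     : [48, 1, -48, -48]
SUB     : [48, 1, 0]
POP     : [48, 1]
DUP     : [48, 1, 1]
SWAP    : [48, 1, 1]

[48, 1, 1]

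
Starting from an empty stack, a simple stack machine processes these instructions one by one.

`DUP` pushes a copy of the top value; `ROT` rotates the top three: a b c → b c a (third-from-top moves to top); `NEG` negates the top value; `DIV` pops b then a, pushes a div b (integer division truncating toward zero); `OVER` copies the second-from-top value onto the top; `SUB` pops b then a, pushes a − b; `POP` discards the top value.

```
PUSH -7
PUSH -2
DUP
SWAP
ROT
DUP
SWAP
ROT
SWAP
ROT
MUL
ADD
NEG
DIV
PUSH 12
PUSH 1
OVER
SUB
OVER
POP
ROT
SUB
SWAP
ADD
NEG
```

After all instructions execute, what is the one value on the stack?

PUSH -7  [-7]
PUSH -2  [-7, -2]
DUP      [-7, -2, -2]
SWAP     [-7, -2, -2]
ROT      [-2, -2, -7]
DUP      [-2, -2, -7, -7]
SWAP     [-2, -2, -7, -7]
ROT      [-2, -7, -7, -2]
SWAP     [-2, -7, -2, -7]
ROT      [-2, -2, -7, -7]
MUL      [-2, -2, 49]
ADD      [-2, 47]
NEG      [-2, -47]
DIV      [0]
PUSH 12  [0, 12]
PUSH 1   [0, 12, 1]
OVER     [0, 12, 1, 12]
SUB      [0, 12, -11]
OVER     [0, 12, -11, 12]
POP      [0, 12, -11]
ROT      [12, -11, 0]
SUB      [12, -11]
SWAP     [-11, 12]
ADD      [1]
NEG      [-1]

-1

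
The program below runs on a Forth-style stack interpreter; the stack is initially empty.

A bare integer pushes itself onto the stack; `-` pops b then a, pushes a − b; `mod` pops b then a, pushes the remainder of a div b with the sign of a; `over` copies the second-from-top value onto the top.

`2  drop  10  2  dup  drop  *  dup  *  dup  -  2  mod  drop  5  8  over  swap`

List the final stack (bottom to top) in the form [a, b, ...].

[5, 5, 8]

2     [2]
drop  []
10    [10]
2     [10, 2]
dup   [10, 2, 2]
drop  [10, 2]
*     [20]
dup   [20, 20]
*     [400]
dup   [400, 400]
-     [0]
2     [0, 2]
mod   [0]
drop  []
5     [5]
8     [5, 8]
over  [5, 8, 5]
swap  [5, 5, 8]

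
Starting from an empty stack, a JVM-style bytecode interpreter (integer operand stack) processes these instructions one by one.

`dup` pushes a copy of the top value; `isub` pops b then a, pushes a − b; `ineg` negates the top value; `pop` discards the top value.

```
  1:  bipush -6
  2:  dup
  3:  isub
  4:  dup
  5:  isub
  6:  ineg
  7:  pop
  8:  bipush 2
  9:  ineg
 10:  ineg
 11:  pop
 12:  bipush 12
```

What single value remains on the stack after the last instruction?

12

bipush -6 : -6
dup       : -6 -6
isub      : 0
dup       : 0 0
isub      : 0
ineg      : 0
pop       : (empty)
bipush 2  : 2
ineg      : -2
ineg      : 2
pop       : (empty)
bipush 12 : 12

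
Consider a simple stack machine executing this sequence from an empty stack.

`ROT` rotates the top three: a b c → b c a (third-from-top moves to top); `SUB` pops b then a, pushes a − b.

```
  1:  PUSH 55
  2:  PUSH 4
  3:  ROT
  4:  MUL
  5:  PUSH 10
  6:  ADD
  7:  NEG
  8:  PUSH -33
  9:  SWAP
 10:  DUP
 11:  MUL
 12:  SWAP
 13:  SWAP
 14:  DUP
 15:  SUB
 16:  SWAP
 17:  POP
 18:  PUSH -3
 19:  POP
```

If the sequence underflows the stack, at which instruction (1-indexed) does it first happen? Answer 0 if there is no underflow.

3

PUSH 55 -> [55]
PUSH 4  -> [55, 4]
ROT  — needs 3 operands, stack has 2 → underflow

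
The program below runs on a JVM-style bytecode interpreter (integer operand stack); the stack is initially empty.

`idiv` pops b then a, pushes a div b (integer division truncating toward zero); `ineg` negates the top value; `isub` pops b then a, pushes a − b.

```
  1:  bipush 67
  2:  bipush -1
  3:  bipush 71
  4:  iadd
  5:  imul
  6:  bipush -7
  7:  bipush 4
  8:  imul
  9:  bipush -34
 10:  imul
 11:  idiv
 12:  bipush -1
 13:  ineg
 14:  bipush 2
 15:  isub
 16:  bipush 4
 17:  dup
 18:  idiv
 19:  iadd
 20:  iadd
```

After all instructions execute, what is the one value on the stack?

bipush 67  : 67
bipush -1  : 67 -1
bipush 71  : 67 -1 71
iadd       : 67 70
imul       : 4690
bipush -7  : 4690 -7
bipush 4   : 4690 -7 4
imul       : 4690 -28
bipush -34 : 4690 -28 -34
imul       : 4690 952
idiv       : 4
bipush -1  : 4 -1
ineg       : 4 1
bipush 2   : 4 1 2
isub       : 4 -1
bipush 4   : 4 -1 4
dup        : 4 -1 4 4
idiv       : 4 -1 1
iadd       : 4 0
iadd       : 4

4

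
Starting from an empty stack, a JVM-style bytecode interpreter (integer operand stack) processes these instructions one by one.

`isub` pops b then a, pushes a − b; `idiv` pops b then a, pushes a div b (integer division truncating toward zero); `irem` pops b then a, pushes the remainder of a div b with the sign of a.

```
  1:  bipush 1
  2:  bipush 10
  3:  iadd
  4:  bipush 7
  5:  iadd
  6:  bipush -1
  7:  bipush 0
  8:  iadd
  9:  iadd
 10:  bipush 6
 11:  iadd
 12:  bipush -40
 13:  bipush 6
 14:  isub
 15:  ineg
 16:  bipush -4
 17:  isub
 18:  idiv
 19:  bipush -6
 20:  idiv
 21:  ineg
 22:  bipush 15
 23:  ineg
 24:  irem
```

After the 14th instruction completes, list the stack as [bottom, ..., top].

bipush 1   : [1]
bipush 10  : [1, 10]
iadd       : [11]
bipush 7   : [11, 7]
iadd       : [18]
bipush -1  : [18, -1]
bipush 0   : [18, -1, 0]
iadd       : [18, -1]
iadd       : [17]
bipush 6   : [17, 6]
iadd       : [23]
bipush -40 : [23, -40]
bipush 6   : [23, -40, 6]
isub       : [23, -46]

[23, -46]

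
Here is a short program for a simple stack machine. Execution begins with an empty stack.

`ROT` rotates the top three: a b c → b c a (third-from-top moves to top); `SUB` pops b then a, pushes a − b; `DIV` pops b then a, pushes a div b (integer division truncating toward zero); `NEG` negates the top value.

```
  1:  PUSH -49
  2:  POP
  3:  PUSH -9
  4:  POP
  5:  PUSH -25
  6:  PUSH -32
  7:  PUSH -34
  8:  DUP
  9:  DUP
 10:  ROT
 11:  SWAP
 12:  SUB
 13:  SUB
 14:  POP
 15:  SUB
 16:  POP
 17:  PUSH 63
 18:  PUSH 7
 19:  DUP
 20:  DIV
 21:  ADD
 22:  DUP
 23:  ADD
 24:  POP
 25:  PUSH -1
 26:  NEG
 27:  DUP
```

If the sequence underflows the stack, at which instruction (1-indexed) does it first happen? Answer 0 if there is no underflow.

PUSH -49 -> -49
POP      -> (empty)
PUSH -9  -> -9
POP      -> (empty)
PUSH -25 -> -25
PUSH -32 -> -25 -32
PUSH -34 -> -25 -32 -34
DUP      -> -25 -32 -34 -34
DUP      -> -25 -32 -34 -34 -34
ROT      -> -25 -32 -34 -34 -34
SWAP     -> -25 -32 -34 -34 -34
SUB      -> -25 -32 -34 0
SUB      -> -25 -32 -34
POP      -> -25 -32
SUB      -> 7
POP      -> (empty)
PUSH 63  -> 63
PUSH 7   -> 63 7
DUP      -> 63 7 7
DIV      -> 63 1
ADD      -> 64
DUP      -> 64 64
ADD      -> 128
POP      -> (empty)
PUSH -1  -> -1
NEG      -> 1
DUP      -> 1 1

0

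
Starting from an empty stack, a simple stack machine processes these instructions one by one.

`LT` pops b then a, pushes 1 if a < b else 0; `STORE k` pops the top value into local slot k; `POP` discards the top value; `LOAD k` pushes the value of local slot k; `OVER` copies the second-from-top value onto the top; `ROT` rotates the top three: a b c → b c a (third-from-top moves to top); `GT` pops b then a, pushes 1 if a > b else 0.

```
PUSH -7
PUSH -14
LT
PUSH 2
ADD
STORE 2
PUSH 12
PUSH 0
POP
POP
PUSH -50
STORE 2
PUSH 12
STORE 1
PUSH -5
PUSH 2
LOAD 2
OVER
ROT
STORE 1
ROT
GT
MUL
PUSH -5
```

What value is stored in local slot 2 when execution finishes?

-50

PUSH -7  → [-7]
PUSH -14 → [-7, -14]
LT       → [0]
PUSH 2   → [0, 2]
ADD      → [2]
STORE 2  → []
PUSH 12  → [12]
PUSH 0   → [12, 0]
POP      → [12]
POP      → []
PUSH -50 → [-50]
STORE 2  → []
PUSH 12  → [12]
STORE 1  → []
PUSH -5  → [-5]
PUSH 2   → [-5, 2]
LOAD 2   → [-5, 2, -50]
OVER     → [-5, 2, -50, 2]
ROT      → [-5, -50, 2, 2]
STORE 1  → [-5, -50, 2]
ROT      → [-50, 2, -5]
GT       → [-50, 1]
MUL      → [-50]
PUSH -5  → [-50, -5]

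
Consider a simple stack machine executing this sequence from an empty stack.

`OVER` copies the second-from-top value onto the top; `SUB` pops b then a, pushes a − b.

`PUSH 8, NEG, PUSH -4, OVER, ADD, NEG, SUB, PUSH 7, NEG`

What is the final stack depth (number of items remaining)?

2

PUSH 8  -> 8
NEG     -> -8
PUSH -4 -> -8 -4
OVER    -> -8 -4 -8
ADD     -> -8 -12
NEG     -> -8 12
SUB     -> -20
PUSH 7  -> -20 7
NEG     -> -20 -7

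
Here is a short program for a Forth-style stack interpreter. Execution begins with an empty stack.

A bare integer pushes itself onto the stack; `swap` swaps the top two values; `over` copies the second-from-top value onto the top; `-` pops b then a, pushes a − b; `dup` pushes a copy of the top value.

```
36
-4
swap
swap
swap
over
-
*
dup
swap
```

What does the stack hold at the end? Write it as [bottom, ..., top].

[-160, -160]

36    36
-4    36 -4
swap  -4 36
swap  36 -4
swap  -4 36
over  -4 36 -4
-     -4 40
*     -160
dup   -160 -160
swap  -160 -160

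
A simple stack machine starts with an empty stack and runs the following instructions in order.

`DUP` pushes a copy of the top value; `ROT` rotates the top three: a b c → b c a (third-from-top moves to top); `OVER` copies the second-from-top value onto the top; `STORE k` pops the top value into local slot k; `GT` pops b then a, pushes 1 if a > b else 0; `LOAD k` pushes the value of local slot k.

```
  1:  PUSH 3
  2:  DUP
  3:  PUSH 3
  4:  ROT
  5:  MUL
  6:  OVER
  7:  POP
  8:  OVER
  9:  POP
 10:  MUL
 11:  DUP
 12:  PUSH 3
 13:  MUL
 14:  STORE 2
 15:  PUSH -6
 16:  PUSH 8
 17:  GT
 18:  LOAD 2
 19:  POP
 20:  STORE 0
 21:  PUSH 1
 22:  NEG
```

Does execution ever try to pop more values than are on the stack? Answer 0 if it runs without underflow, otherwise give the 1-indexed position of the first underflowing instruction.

PUSH 3  -> [3]
DUP     -> [3, 3]
PUSH 3  -> [3, 3, 3]
ROT     -> [3, 3, 3]
MUL     -> [3, 9]
OVER    -> [3, 9, 3]
POP     -> [3, 9]
OVER    -> [3, 9, 3]
POP     -> [3, 9]
MUL     -> [27]
DUP     -> [27, 27]
PUSH 3  -> [27, 27, 3]
MUL     -> [27, 81]
STORE 2 -> [27]
PUSH -6 -> [27, -6]
PUSH 8  -> [27, -6, 8]
GT      -> [27, 0]
LOAD 2  -> [27, 0, 81]
POP     -> [27, 0]
STORE 0 -> [27]
PUSH 1  -> [27, 1]
NEG     -> [27, -1]

0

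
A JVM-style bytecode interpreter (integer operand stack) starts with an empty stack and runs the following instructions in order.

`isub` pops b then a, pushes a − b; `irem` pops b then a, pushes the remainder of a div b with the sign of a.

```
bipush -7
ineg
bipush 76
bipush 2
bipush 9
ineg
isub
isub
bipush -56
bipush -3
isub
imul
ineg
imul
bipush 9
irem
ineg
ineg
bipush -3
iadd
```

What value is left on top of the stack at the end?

1

bipush -7  -> -7
ineg       -> 7
bipush 76  -> 7 76
bipush 2   -> 7 76 2
bipush 9   -> 7 76 2 9
ineg       -> 7 76 2 -9
isub       -> 7 76 11
isub       -> 7 65
bipush -56 -> 7 65 -56
bipush -3  -> 7 65 -56 -3
isub       -> 7 65 -53
imul       -> 7 -3445
ineg       -> 7 3445
imul       -> 24115
bipush 9   -> 24115 9
irem       -> 4
ineg       -> -4
ineg       -> 4
bipush -3  -> 4 -3
iadd       -> 1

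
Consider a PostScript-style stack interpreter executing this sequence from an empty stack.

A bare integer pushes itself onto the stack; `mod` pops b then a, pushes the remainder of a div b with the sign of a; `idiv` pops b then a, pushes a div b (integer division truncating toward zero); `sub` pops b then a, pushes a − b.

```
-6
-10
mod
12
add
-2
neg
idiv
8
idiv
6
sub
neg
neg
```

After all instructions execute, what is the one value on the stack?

-6

-6    -6
-10   -6 -10
mod   -6
12    -6 12
add   6
-2    6 -2
neg   6 2
idiv  3
8     3 8
idiv  0
6     0 6
sub   -6
neg   6
neg   -6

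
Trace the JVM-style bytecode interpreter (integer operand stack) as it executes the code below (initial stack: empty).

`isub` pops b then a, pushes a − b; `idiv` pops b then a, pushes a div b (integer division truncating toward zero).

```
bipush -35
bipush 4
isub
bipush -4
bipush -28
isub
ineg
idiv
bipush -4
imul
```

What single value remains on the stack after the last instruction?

-4

bipush -35 → -35
bipush 4   → -35 4
isub       → -39
bipush -4  → -39 -4
bipush -28 → -39 -4 -28
isub       → -39 24
ineg       → -39 -24
idiv       → 1
bipush -4  → 1 -4
imul       → -4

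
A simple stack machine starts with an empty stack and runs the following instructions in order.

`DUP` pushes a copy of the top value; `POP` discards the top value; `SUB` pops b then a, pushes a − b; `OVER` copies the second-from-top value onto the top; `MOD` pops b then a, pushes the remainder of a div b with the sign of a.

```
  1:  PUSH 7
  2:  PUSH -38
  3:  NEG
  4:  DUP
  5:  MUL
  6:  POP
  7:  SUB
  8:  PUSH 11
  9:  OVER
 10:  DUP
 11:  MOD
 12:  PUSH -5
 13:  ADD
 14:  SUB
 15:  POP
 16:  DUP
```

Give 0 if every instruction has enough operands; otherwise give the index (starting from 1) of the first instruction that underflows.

PUSH 7   -> [7]
PUSH -38 -> [7, -38]
NEG      -> [7, 38]
DUP      -> [7, 38, 38]
MUL      -> [7, 1444]
POP      -> [7]
SUB  — needs 2 operands, stack has 1 → underflow

7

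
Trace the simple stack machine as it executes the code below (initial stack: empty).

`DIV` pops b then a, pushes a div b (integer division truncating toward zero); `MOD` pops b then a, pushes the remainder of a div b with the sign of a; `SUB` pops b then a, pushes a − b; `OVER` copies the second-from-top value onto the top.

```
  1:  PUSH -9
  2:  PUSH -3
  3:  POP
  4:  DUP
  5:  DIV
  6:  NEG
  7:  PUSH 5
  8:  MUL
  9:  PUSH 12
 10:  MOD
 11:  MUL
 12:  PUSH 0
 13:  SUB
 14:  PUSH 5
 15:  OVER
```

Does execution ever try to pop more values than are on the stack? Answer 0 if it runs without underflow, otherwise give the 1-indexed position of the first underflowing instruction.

11

PUSH -9 -> [-9]
PUSH -3 -> [-9, -3]
POP     -> [-9]
DUP     -> [-9, -9]
DIV     -> [1]
NEG     -> [-1]
PUSH 5  -> [-1, 5]
MUL     -> [-5]
PUSH 12 -> [-5, 12]
MOD     -> [-5]
MUL  — needs 2 operands, stack has 1 → underflow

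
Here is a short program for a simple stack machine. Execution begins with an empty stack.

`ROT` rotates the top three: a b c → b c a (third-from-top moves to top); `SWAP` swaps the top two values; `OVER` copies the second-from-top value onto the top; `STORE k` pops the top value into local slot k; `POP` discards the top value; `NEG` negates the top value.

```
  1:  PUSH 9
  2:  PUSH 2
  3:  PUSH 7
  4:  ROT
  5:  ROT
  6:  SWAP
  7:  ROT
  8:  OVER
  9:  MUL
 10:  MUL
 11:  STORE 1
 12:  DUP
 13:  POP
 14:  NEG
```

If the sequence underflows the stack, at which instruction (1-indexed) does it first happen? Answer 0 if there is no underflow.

PUSH 9  → 9
PUSH 2  → 9 2
PUSH 7  → 9 2 7
ROT     → 2 7 9
ROT     → 7 9 2
SWAP    → 7 2 9
ROT     → 2 9 7
OVER    → 2 9 7 9
MUL     → 2 9 63
MUL     → 2 567
STORE 1 → 2
DUP     → 2 2
POP     → 2
NEG     → -2

0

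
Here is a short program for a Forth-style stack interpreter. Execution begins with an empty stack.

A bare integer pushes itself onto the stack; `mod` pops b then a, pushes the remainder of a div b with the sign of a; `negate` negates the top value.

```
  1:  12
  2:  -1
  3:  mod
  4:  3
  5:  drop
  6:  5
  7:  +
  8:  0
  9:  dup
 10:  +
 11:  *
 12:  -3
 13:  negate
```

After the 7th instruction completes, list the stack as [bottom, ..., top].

[5]

12   -> 12
-1   -> 12 -1
mod  -> 0
3    -> 0 3
drop -> 0
5    -> 0 5
+    -> 5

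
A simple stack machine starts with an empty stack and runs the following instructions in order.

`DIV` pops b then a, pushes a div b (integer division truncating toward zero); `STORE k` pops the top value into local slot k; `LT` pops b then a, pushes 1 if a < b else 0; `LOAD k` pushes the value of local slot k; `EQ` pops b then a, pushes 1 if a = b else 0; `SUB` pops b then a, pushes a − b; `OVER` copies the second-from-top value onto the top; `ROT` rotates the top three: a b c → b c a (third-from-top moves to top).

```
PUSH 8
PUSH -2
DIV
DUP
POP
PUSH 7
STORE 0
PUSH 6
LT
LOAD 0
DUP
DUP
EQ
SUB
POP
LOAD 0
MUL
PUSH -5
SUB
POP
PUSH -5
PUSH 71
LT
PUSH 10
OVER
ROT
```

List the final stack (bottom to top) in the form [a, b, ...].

PUSH 8  → 8
PUSH -2 → 8 -2
DIV     → -4
DUP     → -4 -4
POP     → -4
PUSH 7  → -4 7
STORE 0 → -4
PUSH 6  → -4 6
LT      → 1
LOAD 0  → 1 7
DUP     → 1 7 7
DUP     → 1 7 7 7
EQ      → 1 7 1
SUB     → 1 6
POP     → 1
LOAD 0  → 1 7
MUL     → 7
PUSH -5 → 7 -5
SUB     → 12
POP     → (empty)
PUSH -5 → -5
PUSH 71 → -5 71
LT      → 1
PUSH 10 → 1 10
OVER    → 1 10 1
ROT     → 10 1 1

[10, 1, 1]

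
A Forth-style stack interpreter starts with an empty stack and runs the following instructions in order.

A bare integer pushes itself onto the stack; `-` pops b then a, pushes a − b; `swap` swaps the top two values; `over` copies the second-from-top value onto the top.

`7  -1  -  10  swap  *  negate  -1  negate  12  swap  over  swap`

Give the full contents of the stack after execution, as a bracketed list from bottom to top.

[-80, 12, 12, 1]

7      → 7
-1     → 7 -1
-      → 8
10     → 8 10
swap   → 10 8
*      → 80
negate → -80
-1     → -80 -1
negate → -80 1
12     → -80 1 12
swap   → -80 12 1
over   → -80 12 1 12
swap   → -80 12 12 1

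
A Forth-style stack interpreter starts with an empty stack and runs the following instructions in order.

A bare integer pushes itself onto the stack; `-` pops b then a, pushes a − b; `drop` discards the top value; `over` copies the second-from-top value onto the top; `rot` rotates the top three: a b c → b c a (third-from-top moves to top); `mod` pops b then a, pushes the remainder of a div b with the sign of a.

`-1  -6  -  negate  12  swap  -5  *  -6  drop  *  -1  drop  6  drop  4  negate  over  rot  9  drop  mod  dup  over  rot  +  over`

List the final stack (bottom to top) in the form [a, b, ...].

[-4, 0, 0, 0]

-1     : -1
-6     : -1 -6
-      : 5
negate : -5
12     : -5 12
swap   : 12 -5
-5     : 12 -5 -5
*      : 12 25
-6     : 12 25 -6
drop   : 12 25
*      : 300
-1     : 300 -1
drop   : 300
6      : 300 6
drop   : 300
4      : 300 4
negate : 300 -4
over   : 300 -4 300
rot    : -4 300 300
9      : -4 300 300 9
drop   : -4 300 300
mod    : -4 0
dup    : -4 0 0
over   : -4 0 0 0
rot    : -4 0 0 0
+      : -4 0 0
over   : -4 0 0 0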